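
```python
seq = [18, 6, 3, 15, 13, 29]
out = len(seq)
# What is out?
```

Trace:
`seq = [18, 6, 3, 15, 13, 29]` → seq = [18, 6, 3, 15, 13, 29]
`out = len(seq)` → out = 6
So out = 6

Answer: 6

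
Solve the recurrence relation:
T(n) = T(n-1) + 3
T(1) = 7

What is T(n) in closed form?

Unrolling: T(n) = T(1) + 3·(n-1) = 7 + 3(n-1) = 3n + 4.

Answer: T(n) = 3n + 4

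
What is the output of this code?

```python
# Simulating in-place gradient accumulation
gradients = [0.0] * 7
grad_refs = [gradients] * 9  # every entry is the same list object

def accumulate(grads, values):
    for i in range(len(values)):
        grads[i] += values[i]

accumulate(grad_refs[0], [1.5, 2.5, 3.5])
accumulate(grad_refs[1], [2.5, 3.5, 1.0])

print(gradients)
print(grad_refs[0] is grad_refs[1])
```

Key concept: gradient accumulation aliasing.
Step by step:
`gradients = [0.0] * 7` → gradients = [0.0, 0.0, 0.0, 0.0, 0.0, 0.0, 0.0]
`grad_refs = [gradients] * 9` → grad_refs = [[0.0, 0.0, 0.0, 0.0, 0.0, 0.0, 0.0], [0.0, 0.0, 0.0, 0.0, 0.0, 0.0, 0.0], [0.0, 0.0, 0.0, 0.0, 0.0, 0.0, 0.0], [0.0, 0.0, 0.0, 0.0, 0.0, 0.0, 0.0], [0.0, 0.0, 0.0, 0.0, 0.0, 0.0, 0.0], [0.0, 0.0, 0.0, 0.0, 0.0, 0.0, 0.0], [0.0, 0.0, 0.0, 0.0, 0.0, 0.0, 0.0], [0.0, 0.0, 0.0, 0.0, 0.0, 0.0, 0.0], [0.0, 0.0, 0.0, 0.0, 0.0, 0.0, 0.0]]
`accumulate(grad_refs[0], [1.5, 2.5, 3.5])` → gradients = [1.5, 2.5, 3.5, 0.0, 0.0, 0.0, 0.0]; grad_refs = [[1.5, 2.5, 3.5, 0.0, 0.0, 0.0, 0.0], [1.5, 2.5, 3.5, 0.0, 0.0, 0.0, 0.0], [1.5, 2.5, 3.5, 0.0, 0.0, 0.0, 0.0], [1.5, 2.5, 3.5, 0.0, 0.0, 0.0, 0.0], [1.5, 2.5, 3.5, 0.0, 0.0, 0.0, 0.0], [1.5, 2.5, 3.5, 0.0, 0.0, 0.0, 0.0], [1.5, 2.5, 3.5, 0.0, 0.0, 0.0, 0.0], [1.5, 2.5, 3.5, 0.0, 0.0, 0.0, 0.0], [1.5, 2.5, 3.5, 0.0, 0.0, 0.0, 0.0]]
`accumulate(grad_refs[1], [2.5, 3.5, 1.0])` → gradients = [4.0, 6.0, 4.5, 0.0, 0.0, 0.0, 0.0]; grad_refs = [[4.0, 6.0, 4.5, 0.0, 0.0, 0.0, 0.0], [4.0, 6.0, 4.5, 0.0, 0.0, 0.0, 0.0], [4.0, 6.0, 4.5, 0.0, 0.0, 0.0, 0.0], [4.0, 6.0, 4.5, 0.0, 0.0, 0.0, 0.0], [4.0, 6.0, 4.5, 0.0, 0.0, 0.0, 0.0], [4.0, 6.0, 4.5, 0.0, 0.0, 0.0, 0.0], [4.0, 6.0, 4.5, 0.0, 0.0, 0.0, 0.0], [4.0, 6.0, 4.5, 0.0, 0.0, 0.0, 0.0], [4.0, 6.0, 4.5, 0.0, 0.0, 0.0, 0.0]]
`print(gradients)` → prints [4.0, 6.0, 4.5, 0.0, 0.0, 0.0, 0.0]
`print(grad_refs[0] is grad_refs[1])` → prints True

Answer:
[4.0, 6.0, 4.5, 0.0, 0.0, 0.0, 0.0]
True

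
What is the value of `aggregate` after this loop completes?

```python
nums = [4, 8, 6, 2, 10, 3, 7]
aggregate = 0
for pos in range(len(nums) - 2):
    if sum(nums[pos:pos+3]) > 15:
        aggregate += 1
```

Count windows with sum > 15
`aggregate` takes the values: 0 → 1 → 2 → 3 → 4

Answer: 4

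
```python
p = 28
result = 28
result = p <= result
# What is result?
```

Trace:
`p = 28` → p = 28
`result = 28` → result = 28
`result = p <= result` → result = True
So result = True

Answer: True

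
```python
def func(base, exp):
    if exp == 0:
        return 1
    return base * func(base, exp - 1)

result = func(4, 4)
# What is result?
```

func(4, 4) = 4 * 4 * 4 * 4 = 256

Answer: 256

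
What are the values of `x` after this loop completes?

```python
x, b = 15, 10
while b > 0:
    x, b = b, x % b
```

GCD of 15 and 10
`x` takes the values: 15 → 10 → 5

Answer: 5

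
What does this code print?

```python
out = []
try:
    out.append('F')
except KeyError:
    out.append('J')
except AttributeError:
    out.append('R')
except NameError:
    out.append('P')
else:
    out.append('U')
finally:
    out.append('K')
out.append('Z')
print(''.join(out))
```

Execution trace: 'F' (try body, no exception) → 'U' (else) → 'K' (finally) → 'Z' (after the try/except). Output: FUKZ

Answer: FUKZ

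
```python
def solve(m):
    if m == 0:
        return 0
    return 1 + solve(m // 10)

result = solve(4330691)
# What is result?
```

Count of digits of 4330691: 7

Answer: 7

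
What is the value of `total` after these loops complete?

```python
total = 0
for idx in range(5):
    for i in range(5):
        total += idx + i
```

Sum of all idx+i for idx,i in 5x5
`total` takes the values: 0 → 1 → 3 → 6 → 10 → 11 → 13 → 16 → 20 → 25 → 27 → 30 → 34 → 39 → 45 → 48 → 52 → 57 → 63 → 70 → 74 → 79 → 85 → 92 → 100

Answer: 100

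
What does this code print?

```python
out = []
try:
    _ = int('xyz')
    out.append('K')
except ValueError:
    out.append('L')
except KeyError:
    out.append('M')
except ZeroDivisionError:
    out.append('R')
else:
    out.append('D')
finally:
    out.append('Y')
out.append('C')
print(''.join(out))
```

Execution trace: 'L' (except ValueError) → 'Y' (finally) → 'C' (after the try/except). Output: LYC

Answer: LYC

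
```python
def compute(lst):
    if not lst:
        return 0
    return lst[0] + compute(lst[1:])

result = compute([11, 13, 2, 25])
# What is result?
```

11 + 13 + 2 + 25 + 0 = 51

Answer: 51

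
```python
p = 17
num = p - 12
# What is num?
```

Trace:
`p = 17` → p = 17
`num = p - 12` → num = 5
So num = 5

Answer: 5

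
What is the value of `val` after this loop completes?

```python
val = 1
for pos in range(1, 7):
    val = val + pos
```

Start at 1, add 1 through 6
`val` takes the values: 1 → 2 → 4 → 7 → 11 → 16 → 22

Answer: 22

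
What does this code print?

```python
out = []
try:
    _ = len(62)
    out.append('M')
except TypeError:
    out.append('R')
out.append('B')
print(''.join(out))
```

Execution trace: 'R' (except TypeError) → 'B' (after the try/except). Output: RB

Answer: RB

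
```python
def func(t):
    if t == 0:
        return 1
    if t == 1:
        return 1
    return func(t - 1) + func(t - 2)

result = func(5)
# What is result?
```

Build up from base cases: func(0)=1, func(1)=1, func(2)=2, func(3)=3, func(4)=5, func(5)=8

Answer: 8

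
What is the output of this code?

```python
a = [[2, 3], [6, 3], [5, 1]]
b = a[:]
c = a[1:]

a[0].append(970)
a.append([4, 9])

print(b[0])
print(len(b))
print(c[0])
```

Key concept: slice with nested mutation.
Step by step:
`a = [[2, 3], [6, 3], [5, 1]]` → a = [[2, 3], [6, 3], [5, 1]]
`b = a[:]` → b = [[2, 3], [6, 3], [5, 1]]
`c = a[1:]` → c = [[6, 3], [5, 1]]
`a[0].append(970)` → a = [[2, 3, 970], [6, 3], [5, 1]]; b = [[2, 3, 970], [6, 3], [5, 1]]
`a.append([4, 9])` → a = [[2, 3, 970], [6, 3], [5, 1], [4, 9]]
`print(b[0])` → prints [2, 3, 970]
`print(len(b))` → prints 3
`print(c[0])` → prints [6, 3]

Answer:
[2, 3, 970]
3
[6, 3]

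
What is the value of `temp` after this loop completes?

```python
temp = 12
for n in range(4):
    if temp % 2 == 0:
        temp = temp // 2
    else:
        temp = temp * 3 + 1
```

Collatz-style transformation from 12
`temp` takes the values: 12 → 6 → 3 → 10 → 5

Answer: 5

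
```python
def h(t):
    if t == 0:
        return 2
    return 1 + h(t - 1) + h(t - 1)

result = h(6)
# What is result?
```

h(t) = 1 + 2·h(t-1), h(0)=2. Closed form: (2+1)·2^6 - 1 = 191.

Answer: 191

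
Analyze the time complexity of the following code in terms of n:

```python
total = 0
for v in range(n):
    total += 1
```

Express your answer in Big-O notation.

Each loop level contributes: n. Multiplying the contributions gives O(n).

Answer: O(n)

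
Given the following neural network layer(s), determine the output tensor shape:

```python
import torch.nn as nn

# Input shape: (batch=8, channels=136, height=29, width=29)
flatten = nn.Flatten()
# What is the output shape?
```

Input: (8, 136, 29, 29) -> Output: (8, 114376)

Answer: (8, 114376)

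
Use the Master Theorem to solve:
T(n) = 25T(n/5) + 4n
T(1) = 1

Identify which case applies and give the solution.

a=25, b=5, f(n)=4n. log_5(25) = 2. Since c=1 < 2, Case 1 applies: T(n) = Θ(n^log_b(a)) = O(n^2).

Answer: O(n^2) - Case 1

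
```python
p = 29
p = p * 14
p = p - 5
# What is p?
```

Trace:
`p = 29` → p = 29
`p = p * 14` → p = 406
`p = p - 5` → p = 401
So p = 401

Answer: 401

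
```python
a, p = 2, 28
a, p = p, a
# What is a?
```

Trace:
`a, p = 2, 28` → a = 2; p = 28
`a, p = p, a` → a = 28; p = 2
So a = 28

Answer: 28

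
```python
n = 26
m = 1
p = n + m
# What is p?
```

Trace:
`n = 26` → n = 26
`m = 1` → m = 1
`p = n + m` → p = 27
So p = 27

Answer: 27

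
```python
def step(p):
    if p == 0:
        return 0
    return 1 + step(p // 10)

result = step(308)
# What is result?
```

Count of digits of 308: 3

Answer: 3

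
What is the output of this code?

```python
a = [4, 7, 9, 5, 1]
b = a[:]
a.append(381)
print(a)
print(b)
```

Key concept: slice [:] creates copy.
Step by step:
`a = [4, 7, 9, 5, 1]` → a = [4, 7, 9, 5, 1]
`b = a[:]` → b = [4, 7, 9, 5, 1]
`a.append(381)` → a = [4, 7, 9, 5, 1, 381]
`print(a)` → prints [4, 7, 9, 5, 1, 381]
`print(b)` → prints [4, 7, 9, 5, 1]

Answer:
[4, 7, 9, 5, 1, 381]
[4, 7, 9, 5, 1]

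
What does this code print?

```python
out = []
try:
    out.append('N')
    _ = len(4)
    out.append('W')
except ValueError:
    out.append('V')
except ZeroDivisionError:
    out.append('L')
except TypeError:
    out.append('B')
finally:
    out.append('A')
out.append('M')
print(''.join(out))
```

Execution trace: 'N' (try body) → 'B' (except TypeError) → 'A' (finally) → 'M' (after the try/except). Output: NBAM

Answer: NBAM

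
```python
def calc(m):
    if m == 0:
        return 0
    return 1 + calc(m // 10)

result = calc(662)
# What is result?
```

Count of digits of 662: 3

Answer: 3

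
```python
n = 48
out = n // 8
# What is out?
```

Trace:
`n = 48` → n = 48
`out = n // 8` → out = 6
So out = 6

Answer: 6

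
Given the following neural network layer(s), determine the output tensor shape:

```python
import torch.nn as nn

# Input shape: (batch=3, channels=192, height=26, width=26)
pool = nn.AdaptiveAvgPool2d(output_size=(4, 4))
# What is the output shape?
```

Input: (3, 192, 26, 26) -> Output: (3, 192, 4, 4)

Answer: (3, 192, 4, 4)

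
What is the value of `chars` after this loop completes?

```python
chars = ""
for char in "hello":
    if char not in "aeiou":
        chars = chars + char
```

Remove vowels from 'hello'
`chars` takes the values: "" → "h" → "hl" → "hll"

Answer: "hll"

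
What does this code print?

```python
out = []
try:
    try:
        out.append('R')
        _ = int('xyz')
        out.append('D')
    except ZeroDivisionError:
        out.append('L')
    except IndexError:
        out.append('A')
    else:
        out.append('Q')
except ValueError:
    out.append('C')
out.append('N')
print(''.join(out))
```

Execution trace: 'R' (try body) → 'C' (outer except ValueError) → 'N' (after the try/except). Output: RCN

Answer: RCN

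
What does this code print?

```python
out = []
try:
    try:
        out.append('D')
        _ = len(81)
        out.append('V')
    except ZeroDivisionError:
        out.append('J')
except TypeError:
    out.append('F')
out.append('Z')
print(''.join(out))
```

Execution trace: 'D' (try body) → 'F' (outer except TypeError) → 'Z' (after the try/except). Output: DFZ

Answer: DFZ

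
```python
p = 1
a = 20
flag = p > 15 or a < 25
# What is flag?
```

Trace:
`p = 1` → p = 1
`a = 20` → a = 20
`flag = p > 15 or a < 25` → flag = True
So flag = True

Answer: True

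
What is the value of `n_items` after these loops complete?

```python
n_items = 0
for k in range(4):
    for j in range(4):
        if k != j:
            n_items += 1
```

4² - 4 (exclude diagonal)
`n_items` takes the values: 0 → 1 → 2 → 3 → 4 → 5 → 6 → 7 → 8 → 9 → 10 → 11 → 12

Answer: 12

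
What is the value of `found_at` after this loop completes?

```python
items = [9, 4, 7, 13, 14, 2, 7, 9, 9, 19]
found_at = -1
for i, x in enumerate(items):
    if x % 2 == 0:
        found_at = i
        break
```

First even number index in [9, 4, 7, 13, 14, 2, 7, 9, 9, 19]
`found_at` takes the values: -1 → 1

Answer: 1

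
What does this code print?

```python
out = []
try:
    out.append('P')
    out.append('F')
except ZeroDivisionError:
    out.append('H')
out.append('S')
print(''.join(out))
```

Execution trace: 'P' (try body) → 'F' (try body, no exception) → 'S' (after the try/except). Output: PFS

Answer: PFS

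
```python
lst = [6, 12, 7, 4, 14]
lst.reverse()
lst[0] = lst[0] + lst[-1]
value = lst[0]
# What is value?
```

Trace:
`lst = [6, 12, 7, 4, 14]` → lst = [6, 12, 7, 4, 14]
`lst.reverse()` → lst = [14, 4, 7, 12, 6]
`lst[0] = lst[0] + lst[-1]` → lst = [20, 4, 7, 12, 6]
`value = lst[0]` → value = 20
So value = 20

Answer: 20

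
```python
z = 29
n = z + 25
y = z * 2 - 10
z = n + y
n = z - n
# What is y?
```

Trace:
`z = 29` → z = 29
`n = z + 25` → n = 54
`y = z * 2 - 10` → y = 48
`z = n + y` → z = 102
`n = z - n` → n = 48
So y = 48

Answer: 48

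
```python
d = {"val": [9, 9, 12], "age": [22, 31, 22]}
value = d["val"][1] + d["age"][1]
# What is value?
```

Trace:
`d = {"val": [9, 9, 12], "age": [22, 31, 22]}` → d = {'val': [9, 9, 12], 'age': [22, 31, 22]}
`value = d["val"][1] + d["age"][1]` → value = 40
So value = 40

Answer: 40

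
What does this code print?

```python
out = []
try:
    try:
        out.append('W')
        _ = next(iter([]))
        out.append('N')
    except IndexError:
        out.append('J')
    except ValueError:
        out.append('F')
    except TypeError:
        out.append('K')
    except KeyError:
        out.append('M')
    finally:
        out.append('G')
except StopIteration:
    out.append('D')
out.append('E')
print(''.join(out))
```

Execution trace: 'W' (try body) → 'G' (finally) → 'D' (outer except StopIteration) → 'E' (after the try/except). Output: WGDE

Answer: WGDE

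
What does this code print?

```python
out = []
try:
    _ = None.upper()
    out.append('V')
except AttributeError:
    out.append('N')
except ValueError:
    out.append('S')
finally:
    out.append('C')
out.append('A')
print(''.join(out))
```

Execution trace: 'N' (except AttributeError) → 'C' (finally) → 'A' (after the try/except). Output: NCA

Answer: NCA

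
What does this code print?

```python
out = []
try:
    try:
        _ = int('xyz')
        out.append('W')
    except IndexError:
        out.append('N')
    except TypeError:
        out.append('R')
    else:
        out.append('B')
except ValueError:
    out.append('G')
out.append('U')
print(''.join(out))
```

Execution trace: 'G' (outer except ValueError) → 'U' (after the try/except). Output: GU

Answer: GU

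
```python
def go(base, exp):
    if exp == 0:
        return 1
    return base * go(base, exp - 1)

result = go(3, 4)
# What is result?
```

go(3, 4) = 3 * 3 * 3 * 3 = 81

Answer: 81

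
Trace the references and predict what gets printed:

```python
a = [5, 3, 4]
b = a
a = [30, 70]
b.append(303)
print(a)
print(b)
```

Key concept: rebinding vs mutation: a is rebound to a new list, b still points at the original.
Step by step:
`a = [5, 3, 4]` → a = [5, 3, 4]
`b = a` → b = [5, 3, 4] (same object as a)
`a = [30, 70]` → a = [30, 70]
`b.append(303)` → b = [5, 3, 4, 303]
`print(a)` → prints [30, 70]
`print(b)` → prints [5, 3, 4, 303]

Answer:
[30, 70]
[5, 3, 4, 303]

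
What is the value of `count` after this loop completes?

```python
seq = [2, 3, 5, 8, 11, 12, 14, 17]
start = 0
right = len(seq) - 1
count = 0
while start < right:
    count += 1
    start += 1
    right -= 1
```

Iterations until pointers meet (list length 8)
`count` takes the values: 0 → 1 → 2 → 3 → 4

Answer: 4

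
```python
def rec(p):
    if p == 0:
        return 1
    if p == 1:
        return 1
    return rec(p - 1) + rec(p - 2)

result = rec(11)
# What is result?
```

Build up from base cases: rec(0)=1, rec(1)=1, rec(2)=2, rec(3)=3, rec(4)=5, rec(5)=8, rec(6)=13, ..., rec(11)=144

Answer: 144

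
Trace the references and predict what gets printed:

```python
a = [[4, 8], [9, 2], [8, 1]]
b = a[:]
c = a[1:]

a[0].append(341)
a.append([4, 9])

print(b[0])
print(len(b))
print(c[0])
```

Key concept: slice with nested mutation.
Step by step:
`a = [[4, 8], [9, 2], [8, 1]]` → a = [[4, 8], [9, 2], [8, 1]]
`b = a[:]` → b = [[4, 8], [9, 2], [8, 1]]
`c = a[1:]` → c = [[9, 2], [8, 1]]
`a[0].append(341)` → a = [[4, 8, 341], [9, 2], [8, 1]]; b = [[4, 8, 341], [9, 2], [8, 1]]
`a.append([4, 9])` → a = [[4, 8, 341], [9, 2], [8, 1], [4, 9]]
`print(b[0])` → prints [4, 8, 341]
`print(len(b))` → prints 3
`print(c[0])` → prints [9, 2]

Answer:
[4, 8, 341]
3
[9, 2]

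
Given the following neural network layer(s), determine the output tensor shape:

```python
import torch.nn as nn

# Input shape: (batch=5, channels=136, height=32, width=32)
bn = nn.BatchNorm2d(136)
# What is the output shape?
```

Input: (5, 136, 32, 32) -> Output: (5, 136, 32, 32)

Answer: (5, 136, 32, 32)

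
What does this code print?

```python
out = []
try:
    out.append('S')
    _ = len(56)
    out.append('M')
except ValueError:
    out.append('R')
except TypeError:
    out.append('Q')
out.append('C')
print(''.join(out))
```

Execution trace: 'S' (try body) → 'Q' (except TypeError) → 'C' (after the try/except). Output: SQC

Answer: SQC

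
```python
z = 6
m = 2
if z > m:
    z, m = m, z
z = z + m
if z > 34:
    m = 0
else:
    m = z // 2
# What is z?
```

Trace:
`z = 6` → z = 6
`m = 2` → m = 2
`if z > m: ...` → z > m is True → z = 2; m = 6
`z = z + m` → z = 8
`if z > 34: ...` → z > 34 is False, take else branch → m = 4
So z = 8

Answer: 8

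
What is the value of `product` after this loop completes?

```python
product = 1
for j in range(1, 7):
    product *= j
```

6! = 720
`product` takes the values: 1 → 2 → 6 → 24 → 120 → 720

Answer: 720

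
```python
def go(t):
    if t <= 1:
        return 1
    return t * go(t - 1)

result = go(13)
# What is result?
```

go(13) = 13 * 12 * 11 * 10 * 9 * 8 * 7 * 6 * 5 * 4 * 3 * 2 * 1 = 6227020800

Answer: 6227020800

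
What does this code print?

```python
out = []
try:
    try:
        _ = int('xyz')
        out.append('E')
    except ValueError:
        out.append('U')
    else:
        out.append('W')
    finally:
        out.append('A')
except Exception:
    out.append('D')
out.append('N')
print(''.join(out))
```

Execution trace: 'U' (inner except ValueError) → 'A' (inner finally) → 'N' (after the try/except). Output: UAN

Answer: UAN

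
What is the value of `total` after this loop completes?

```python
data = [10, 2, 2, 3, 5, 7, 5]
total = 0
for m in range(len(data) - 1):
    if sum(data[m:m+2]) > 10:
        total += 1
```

Count windows with sum > 10
`total` takes the values: 0 → 1 → 2 → 3

Answer: 3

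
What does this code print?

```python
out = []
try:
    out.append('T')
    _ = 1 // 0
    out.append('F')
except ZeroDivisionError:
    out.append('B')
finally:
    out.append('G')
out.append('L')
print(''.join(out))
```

Execution trace: 'T' (try body) → 'B' (except ZeroDivisionError) → 'G' (finally) → 'L' (after the try/except). Output: TBGL

Answer: TBGL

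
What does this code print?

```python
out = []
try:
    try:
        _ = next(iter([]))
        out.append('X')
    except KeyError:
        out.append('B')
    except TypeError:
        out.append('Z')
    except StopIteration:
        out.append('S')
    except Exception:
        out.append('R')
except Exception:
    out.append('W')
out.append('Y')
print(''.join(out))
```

Execution trace: 'S' (inner except StopIteration) → 'Y' (after the try/except). Output: SY

Answer: SY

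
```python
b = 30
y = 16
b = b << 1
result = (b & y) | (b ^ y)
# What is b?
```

Trace:
`b = 30` → b = 30
`y = 16` → y = 16
`b = b << 1` → b = 60
`result = (b & y) | (b ^ y)` → result = 60
So b = 60

Answer: 60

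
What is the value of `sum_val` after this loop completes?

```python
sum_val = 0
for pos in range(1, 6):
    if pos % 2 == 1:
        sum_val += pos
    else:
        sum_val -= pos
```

Add odd, subtract even
`sum_val` takes the values: 0 → 1 → -1 → 2 → -2 → 3

Answer: 3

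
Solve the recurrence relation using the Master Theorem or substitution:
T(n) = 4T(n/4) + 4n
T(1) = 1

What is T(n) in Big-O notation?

By Master Theorem: a=4, b=4, f(n)=4n. Since log_4(4) = 1 and f(n) = Θ(n^1), Case 2 applies. T(n) = O(n log n).

Answer: O(n log n)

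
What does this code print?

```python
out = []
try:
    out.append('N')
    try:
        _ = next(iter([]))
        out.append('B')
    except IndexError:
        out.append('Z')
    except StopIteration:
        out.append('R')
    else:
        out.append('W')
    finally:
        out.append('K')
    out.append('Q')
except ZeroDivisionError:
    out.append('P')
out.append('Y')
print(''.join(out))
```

Execution trace: 'N' (try body) → 'R' (inner except StopIteration) → 'K' (inner finally) → 'Q' (try body, no exception) → 'Y' (after the try/except). Output: NRKQY

Answer: NRKQY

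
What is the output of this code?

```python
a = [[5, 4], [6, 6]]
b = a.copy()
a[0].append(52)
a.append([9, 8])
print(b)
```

Key concept: shallow copy with nested lists.
Step by step:
`a = [[5, 4], [6, 6]]` → a = [[5, 4], [6, 6]]
`b = a.copy()` → b = [[5, 4], [6, 6]]
`a[0].append(52)` → a = [[5, 4, 52], [6, 6]]; b = [[5, 4, 52], [6, 6]]
`a.append([9, 8])` → a = [[5, 4, 52], [6, 6], [9, 8]]
`print(b)` → prints [[5, 4, 52], [6, 6]]

Answer: [[5, 4, 52], [6, 6]]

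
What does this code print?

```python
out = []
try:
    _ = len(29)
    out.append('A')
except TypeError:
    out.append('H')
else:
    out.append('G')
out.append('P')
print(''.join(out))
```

Execution trace: 'H' (except TypeError) → 'P' (after the try/except). Output: HP

Answer: HP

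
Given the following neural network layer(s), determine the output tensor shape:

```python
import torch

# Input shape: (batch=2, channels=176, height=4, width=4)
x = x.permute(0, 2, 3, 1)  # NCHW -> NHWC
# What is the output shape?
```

Input: (2, 176, 4, 4) -> Output: (2, 4, 4, 176)

Answer: (2, 4, 4, 176)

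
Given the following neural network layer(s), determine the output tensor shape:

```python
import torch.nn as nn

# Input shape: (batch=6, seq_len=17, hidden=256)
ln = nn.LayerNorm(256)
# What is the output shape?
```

Input: (6, 17, 256) -> Output: (6, 17, 256)

Answer: (6, 17, 256)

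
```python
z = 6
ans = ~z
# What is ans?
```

Trace:
`z = 6` → z = 6
`ans = ~z` → ans = -7
So ans = -7

Answer: -7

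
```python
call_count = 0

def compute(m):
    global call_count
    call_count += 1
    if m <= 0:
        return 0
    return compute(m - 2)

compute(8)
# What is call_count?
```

Linear recursion stepping by 2: 5 calls from m=8 down to ≤0.

Answer: 5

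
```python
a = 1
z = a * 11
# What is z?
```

Trace:
`a = 1` → a = 1
`z = a * 11` → z = 11
So z = 11

Answer: 11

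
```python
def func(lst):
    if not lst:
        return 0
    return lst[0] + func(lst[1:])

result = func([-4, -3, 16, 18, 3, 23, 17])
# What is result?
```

(-4) + (-3) + 16 + 18 + 3 + 23 + 17 + 0 = 70

Answer: 70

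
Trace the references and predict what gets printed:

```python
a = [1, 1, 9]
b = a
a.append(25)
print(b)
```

Key concept: basic list aliasing.
Step by step:
`a = [1, 1, 9]` → a = [1, 1, 9]
`b = a` → b = [1, 1, 9] (same object as a)
`a.append(25)` → a = [1, 1, 9, 25] (same object as b); b = [1, 1, 9, 25] (same object as a)
`print(b)` → prints [1, 1, 9, 25]

Answer: [1, 1, 9, 25]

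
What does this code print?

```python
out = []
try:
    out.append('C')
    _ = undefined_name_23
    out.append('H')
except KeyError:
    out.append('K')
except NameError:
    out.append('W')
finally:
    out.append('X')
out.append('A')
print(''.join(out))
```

Execution trace: 'C' (try body) → 'W' (except NameError) → 'X' (finally) → 'A' (after the try/except). Output: CWXA

Answer: CWXA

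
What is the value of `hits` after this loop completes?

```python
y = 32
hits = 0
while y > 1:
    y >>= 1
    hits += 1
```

Count right shifts until 1
`hits` takes the values: 0 → 1 → 2 → 3 → 4 → 5

Answer: 5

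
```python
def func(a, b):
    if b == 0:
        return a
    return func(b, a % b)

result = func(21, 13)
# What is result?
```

func(21, 13) -> func(13, 8) -> func(8, 5) -> func(5, 3) -> func(3, 2) -> func(2, 1) -> func(1, 0) -> 1

Answer: 1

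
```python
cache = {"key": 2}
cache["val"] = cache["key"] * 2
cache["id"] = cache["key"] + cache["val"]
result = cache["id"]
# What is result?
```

Trace:
`cache = {"key": 2}` → cache = {'key': 2}
`cache["val"] = cache["key"] * 2` → cache = {'key': 2, 'val': 4}
`cache["id"] = cache["key"] + cache["val"]` → cache = {'key': 2, 'val': 4, 'id': 6}
`result = cache["id"]` → result = 6
So result = 6

Answer: 6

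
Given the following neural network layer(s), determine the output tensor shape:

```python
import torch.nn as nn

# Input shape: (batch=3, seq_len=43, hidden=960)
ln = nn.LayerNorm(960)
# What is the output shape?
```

Input: (3, 43, 960) -> Output: (3, 43, 960)

Answer: (3, 43, 960)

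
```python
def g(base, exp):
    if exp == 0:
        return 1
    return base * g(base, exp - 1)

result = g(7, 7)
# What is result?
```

g(7, 7) = 7 * 7 * 7 * 7 * 7 * 7 * 7 = 823543

Answer: 823543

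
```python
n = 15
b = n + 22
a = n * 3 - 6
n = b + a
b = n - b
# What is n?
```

Trace:
`n = 15` → n = 15
`b = n + 22` → b = 37
`a = n * 3 - 6` → a = 39
`n = b + a` → n = 76
`b = n - b` → b = 39
So n = 76

Answer: 76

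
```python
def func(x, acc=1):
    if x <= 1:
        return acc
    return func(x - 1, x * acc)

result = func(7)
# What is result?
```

Accumulator trace (n, acc): (7, 1) -> (6, 7) -> (5, 42) -> (4, 210) -> (3, 840) -> (2, 2520) -> (1, 5040) -> return 5040

Answer: 5040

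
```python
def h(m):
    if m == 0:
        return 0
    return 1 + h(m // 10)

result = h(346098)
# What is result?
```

Count of digits of 346098: 6

Answer: 6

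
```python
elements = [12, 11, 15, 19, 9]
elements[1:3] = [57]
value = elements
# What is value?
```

Trace:
`elements = [12, 11, 15, 19, 9]` → elements = [12, 11, 15, 19, 9]
`elements[1:3] = [57]` → elements = [12, 57, 19, 9]
`value = elements` → value = [12, 57, 19, 9]
So value = [12, 57, 19, 9]

Answer: [12, 57, 19, 9]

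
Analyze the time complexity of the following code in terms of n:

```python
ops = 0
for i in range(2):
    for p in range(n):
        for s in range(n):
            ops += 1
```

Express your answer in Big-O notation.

Each loop level contributes: 1 × n × n. Multiplying the contributions gives O(n^2).

Answer: O(n^2)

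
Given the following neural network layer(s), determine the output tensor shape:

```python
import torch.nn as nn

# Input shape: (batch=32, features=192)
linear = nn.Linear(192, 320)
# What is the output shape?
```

Input: (32, 192) -> Output: (32, 320)

Answer: (32, 320)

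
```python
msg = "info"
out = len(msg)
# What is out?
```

Trace:
`msg = "info"` → msg = 'info'
`out = len(msg)` → out = 4
So out = 4

Answer: 4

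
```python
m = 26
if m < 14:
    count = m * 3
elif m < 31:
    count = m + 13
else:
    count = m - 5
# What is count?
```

Trace:
`m = 26` → m = 26
`if m < 14: ...` → m < 14 is False, m < 31 is True → count = 39
So count = 39

Answer: 39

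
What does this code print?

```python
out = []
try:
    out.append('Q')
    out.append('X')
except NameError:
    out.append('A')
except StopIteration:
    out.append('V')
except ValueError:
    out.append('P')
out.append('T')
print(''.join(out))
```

Execution trace: 'Q' (try body) → 'X' (try body, no exception) → 'T' (after the try/except). Output: QXT

Answer: QXT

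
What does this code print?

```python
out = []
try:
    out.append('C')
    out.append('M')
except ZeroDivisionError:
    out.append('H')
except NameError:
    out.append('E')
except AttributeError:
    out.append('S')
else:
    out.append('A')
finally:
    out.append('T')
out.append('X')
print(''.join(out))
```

Execution trace: 'C' (try body) → 'M' (try body, no exception) → 'A' (else) → 'T' (finally) → 'X' (after the try/except). Output: CMATX

Answer: CMATX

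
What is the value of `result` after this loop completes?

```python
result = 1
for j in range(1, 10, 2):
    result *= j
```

Product of 1, 3, 5, ... up to 9
`result` takes the values: 1 → 3 → 15 → 105 → 945

Answer: 945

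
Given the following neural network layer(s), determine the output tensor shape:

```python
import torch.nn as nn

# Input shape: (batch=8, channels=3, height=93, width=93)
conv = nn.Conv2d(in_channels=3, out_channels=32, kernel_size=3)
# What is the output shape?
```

Input: (8, 3, 93, 93) -> Output: (8, 32, 91, 91)

Answer: (8, 32, 91, 91)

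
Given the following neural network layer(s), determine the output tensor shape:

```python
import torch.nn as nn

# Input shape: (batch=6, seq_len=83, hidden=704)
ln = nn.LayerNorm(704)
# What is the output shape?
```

Input: (6, 83, 704) -> Output: (6, 83, 704)

Answer: (6, 83, 704)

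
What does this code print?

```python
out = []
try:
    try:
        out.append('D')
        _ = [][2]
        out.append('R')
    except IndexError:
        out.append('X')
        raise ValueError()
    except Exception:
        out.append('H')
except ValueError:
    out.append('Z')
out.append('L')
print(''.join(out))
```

Execution trace: 'D' (inner try body) → 'X' (inner except IndexError) → 'Z' (outer except ValueError) → 'L' (after the try/except). Output: DXZL

Answer: DXZL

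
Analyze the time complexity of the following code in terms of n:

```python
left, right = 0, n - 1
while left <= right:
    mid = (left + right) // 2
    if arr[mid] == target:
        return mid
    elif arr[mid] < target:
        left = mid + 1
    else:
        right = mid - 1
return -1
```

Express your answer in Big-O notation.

This is Binary search in a sorted array. Time complexity: O(log n).

Answer: O(log n)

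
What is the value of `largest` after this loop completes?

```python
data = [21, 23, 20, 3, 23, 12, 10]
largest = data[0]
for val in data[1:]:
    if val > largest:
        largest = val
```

Maximum of [21, 23, 20, 3, 23, 12, 10]
`largest` takes the values: 21 → 23

Answer: 23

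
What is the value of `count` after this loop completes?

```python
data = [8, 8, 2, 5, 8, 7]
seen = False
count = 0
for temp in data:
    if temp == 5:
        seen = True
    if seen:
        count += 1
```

Count elements after first 5 in [8, 8, 2, 5, 8, 7]
`count` takes the values: 0 → 1 → 2 → 3

Answer: 3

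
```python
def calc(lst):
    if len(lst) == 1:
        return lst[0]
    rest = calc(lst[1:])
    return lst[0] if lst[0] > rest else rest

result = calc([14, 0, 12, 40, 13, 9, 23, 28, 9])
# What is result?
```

Recursive max over [14, 0, 12, 40, 13, 9, 23, 28, 9] = 40

Answer: 40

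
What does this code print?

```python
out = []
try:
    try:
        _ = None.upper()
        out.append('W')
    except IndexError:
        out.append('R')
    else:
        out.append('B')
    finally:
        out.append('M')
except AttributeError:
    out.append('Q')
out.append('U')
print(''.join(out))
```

Execution trace: 'M' (inner finally) → 'Q' (outer except AttributeError) → 'U' (after the try/except). Output: MQU

Answer: MQU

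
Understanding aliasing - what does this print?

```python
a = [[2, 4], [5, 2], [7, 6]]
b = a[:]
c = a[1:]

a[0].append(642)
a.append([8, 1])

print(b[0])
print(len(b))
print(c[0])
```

Key concept: slice with nested mutation.
Step by step:
`a = [[2, 4], [5, 2], [7, 6]]` → a = [[2, 4], [5, 2], [7, 6]]
`b = a[:]` → b = [[2, 4], [5, 2], [7, 6]]
`c = a[1:]` → c = [[5, 2], [7, 6]]
`a[0].append(642)` → a = [[2, 4, 642], [5, 2], [7, 6]]; b = [[2, 4, 642], [5, 2], [7, 6]]
`a.append([8, 1])` → a = [[2, 4, 642], [5, 2], [7, 6], [8, 1]]
`print(b[0])` → prints [2, 4, 642]
`print(len(b))` → prints 3
`print(c[0])` → prints [5, 2]

Answer:
[2, 4, 642]
3
[5, 2]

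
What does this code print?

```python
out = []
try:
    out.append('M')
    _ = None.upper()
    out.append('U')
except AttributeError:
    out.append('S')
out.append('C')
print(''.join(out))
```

Execution trace: 'M' (try body) → 'S' (except AttributeError) → 'C' (after the try/except). Output: MSC

Answer: MSC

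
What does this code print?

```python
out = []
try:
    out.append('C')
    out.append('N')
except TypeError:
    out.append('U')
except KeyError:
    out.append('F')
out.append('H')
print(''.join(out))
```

Execution trace: 'C' (try body) → 'N' (try body, no exception) → 'H' (after the try/except). Output: CNH

Answer: CNH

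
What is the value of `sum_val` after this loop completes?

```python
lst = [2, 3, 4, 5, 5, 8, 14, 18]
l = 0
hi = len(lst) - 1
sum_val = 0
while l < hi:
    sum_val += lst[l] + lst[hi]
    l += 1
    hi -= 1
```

Sum of pairs from ends
`sum_val` takes the values: 0 → 20 → 37 → 49 → 59

Answer: 59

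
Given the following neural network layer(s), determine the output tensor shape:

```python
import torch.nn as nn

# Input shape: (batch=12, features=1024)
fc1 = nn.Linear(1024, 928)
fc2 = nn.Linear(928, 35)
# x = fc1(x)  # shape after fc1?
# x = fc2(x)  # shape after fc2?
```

Input: (12, 1024) -> after fc1: (12, 928) -> Output: (12, 35)

Answer: (12, 35)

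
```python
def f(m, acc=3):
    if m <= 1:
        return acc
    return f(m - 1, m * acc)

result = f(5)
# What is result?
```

Accumulator trace (n, acc): (5, 3) -> (4, 15) -> (3, 60) -> (2, 180) -> (1, 360) -> return 360

Answer: 360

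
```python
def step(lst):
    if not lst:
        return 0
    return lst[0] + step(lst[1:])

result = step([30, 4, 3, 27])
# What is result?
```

30 + 4 + 3 + 27 + 0 = 64

Answer: 64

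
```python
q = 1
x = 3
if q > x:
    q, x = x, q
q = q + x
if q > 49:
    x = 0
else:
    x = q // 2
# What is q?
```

Trace:
`q = 1` → q = 1
`x = 3` → x = 3
`if q > x: ...` → q > x is False → no variable changes
`q = q + x` → q = 4
`if q > 49: ...` → q > 49 is False, take else branch → x = 2
So q = 4

Answer: 4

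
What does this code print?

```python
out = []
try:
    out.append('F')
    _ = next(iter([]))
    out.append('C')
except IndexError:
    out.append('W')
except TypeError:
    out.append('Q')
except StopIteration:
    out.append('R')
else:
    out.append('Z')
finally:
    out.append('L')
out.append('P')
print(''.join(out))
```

Execution trace: 'F' (try body) → 'R' (except StopIteration) → 'L' (finally) → 'P' (after the try/except). Output: FRLP

Answer: FRLP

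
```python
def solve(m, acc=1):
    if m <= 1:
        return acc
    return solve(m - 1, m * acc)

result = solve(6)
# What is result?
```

Accumulator trace (n, acc): (6, 1) -> (5, 6) -> (4, 30) -> (3, 120) -> (2, 360) -> (1, 720) -> return 720

Answer: 720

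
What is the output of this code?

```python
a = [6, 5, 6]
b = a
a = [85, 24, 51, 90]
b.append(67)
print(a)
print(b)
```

Key concept: rebinding vs mutation: a is rebound to a new list, b still points at the original.
Step by step:
`a = [6, 5, 6]` → a = [6, 5, 6]
`b = a` → b = [6, 5, 6] (same object as a)
`a = [85, 24, 51, 90]` → a = [85, 24, 51, 90]
`b.append(67)` → b = [6, 5, 6, 67]
`print(a)` → prints [85, 24, 51, 90]
`print(b)` → prints [6, 5, 6, 67]

Answer:
[85, 24, 51, 90]
[6, 5, 6, 67]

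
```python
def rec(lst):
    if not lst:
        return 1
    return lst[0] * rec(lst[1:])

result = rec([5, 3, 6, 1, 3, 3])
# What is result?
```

Product over [5, 3, 6, 1, 3, 3] = 5 * 3 * 6 * 1 * 3 * 3 = 810

Answer: 810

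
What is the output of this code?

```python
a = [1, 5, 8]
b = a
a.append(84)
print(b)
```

Key concept: basic list aliasing.
Step by step:
`a = [1, 5, 8]` → a = [1, 5, 8]
`b = a` → b = [1, 5, 8] (same object as a)
`a.append(84)` → a = [1, 5, 8, 84] (same object as b); b = [1, 5, 8, 84] (same object as a)
`print(b)` → prints [1, 5, 8, 84]

Answer: [1, 5, 8, 84]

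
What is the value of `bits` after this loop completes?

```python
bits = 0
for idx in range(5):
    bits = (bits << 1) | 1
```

Build 5 consecutive 1-bits: 0b11111
`bits` takes the values: 0 → 1 → 3 → 7 → 15 → 31

Answer: 31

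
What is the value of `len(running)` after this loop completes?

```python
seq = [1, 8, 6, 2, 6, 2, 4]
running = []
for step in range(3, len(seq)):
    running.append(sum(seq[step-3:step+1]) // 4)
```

Number of 4-element averages
`running` takes the values: [] → [4] → [4, 5] → [4, 5, 4] → [4, 5, 4, 3]
So `len(running)` = 4

Answer: 4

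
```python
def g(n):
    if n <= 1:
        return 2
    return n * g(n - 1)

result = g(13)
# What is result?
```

g(13) = 13 * 12 * 11 * 10 * 9 * 8 * 7 * 6 * 5 * 4 * 3 * 2 * 2 = 12454041600

Answer: 12454041600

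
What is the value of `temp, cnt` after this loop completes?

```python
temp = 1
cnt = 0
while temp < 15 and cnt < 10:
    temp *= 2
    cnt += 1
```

Double until >= 15 or 10 iterations
`temp, cnt` takes the values: (1, 0) → (2, 0) → (2, 1) → (4, 1) → (4, 2) → (8, 2) → (8, 3) → (16, 3) → (16, 4)

Answer: 16, 4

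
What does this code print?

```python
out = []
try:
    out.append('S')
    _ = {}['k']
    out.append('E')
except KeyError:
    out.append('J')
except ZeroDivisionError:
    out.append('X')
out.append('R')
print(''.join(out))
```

Execution trace: 'S' (try body) → 'J' (except KeyError) → 'R' (after the try/except). Output: SJR

Answer: SJR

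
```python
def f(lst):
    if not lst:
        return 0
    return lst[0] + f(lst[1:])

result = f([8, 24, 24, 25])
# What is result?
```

8 + 24 + 24 + 25 + 0 = 81

Answer: 81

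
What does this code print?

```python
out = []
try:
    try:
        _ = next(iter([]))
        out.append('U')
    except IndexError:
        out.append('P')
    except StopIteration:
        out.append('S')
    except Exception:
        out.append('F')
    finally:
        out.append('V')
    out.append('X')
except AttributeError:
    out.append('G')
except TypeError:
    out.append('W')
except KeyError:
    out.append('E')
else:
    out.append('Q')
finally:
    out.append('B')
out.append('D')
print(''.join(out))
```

Execution trace: 'S' (inner except StopIteration) → 'V' (inner finally) → 'X' (try body, no exception) → 'Q' (else) → 'B' (finally) → 'D' (after the try/except). Output: SVXQBD

Answer: SVXQBD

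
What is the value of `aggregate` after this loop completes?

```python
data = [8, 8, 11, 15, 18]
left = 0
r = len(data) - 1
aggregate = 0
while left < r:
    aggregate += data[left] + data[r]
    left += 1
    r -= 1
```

Sum of pairs from ends
`aggregate` takes the values: 0 → 26 → 49

Answer: 49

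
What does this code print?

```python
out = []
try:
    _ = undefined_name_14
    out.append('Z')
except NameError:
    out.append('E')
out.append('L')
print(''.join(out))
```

Execution trace: 'E' (except NameError) → 'L' (after the try/except). Output: EL

Answer: EL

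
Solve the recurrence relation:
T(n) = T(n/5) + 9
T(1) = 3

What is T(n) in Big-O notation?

Each step divides n by 5 and adds 9. After log_5(n) steps we reach T(1)=3. So T(n) = 9·log_5(n) + 3 = O(log n).

Answer: O(log n)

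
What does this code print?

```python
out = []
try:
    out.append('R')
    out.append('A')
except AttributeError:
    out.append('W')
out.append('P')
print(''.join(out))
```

Execution trace: 'R' (try body) → 'A' (try body, no exception) → 'P' (after the try/except). Output: RAP

Answer: RAP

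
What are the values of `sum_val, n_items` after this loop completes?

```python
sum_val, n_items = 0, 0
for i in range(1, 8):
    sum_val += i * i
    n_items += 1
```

Sum of squares and count
`sum_val, n_items` takes the values: (0, 0) → (1, 0) → (1, 1) → (5, 1) → (5, 2) → (14, 2) → (14, 3) → (30, 3) → (30, 4) → (55, 4) → (55, 5) → (91, 5) → (91, 6) → (140, 6) → (140, 7)

Answer: 140, 7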